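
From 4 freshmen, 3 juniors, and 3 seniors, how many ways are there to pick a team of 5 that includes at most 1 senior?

126

Split by how many seniors are chosen (0 through 1).
Sum: C(3,0)·C(7,5) + C(3,1)·C(7,4) = 21 + 105 = 126.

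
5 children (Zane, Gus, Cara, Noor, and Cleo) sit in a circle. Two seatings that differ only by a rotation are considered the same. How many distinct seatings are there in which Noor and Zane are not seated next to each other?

12

All circular seatings of 5 people number (4)! = 24.
Seatings with Noor beside Zane: treat them as a block with 2 internal orders, giving 2 × (3)! = 12.
Subtracting, 24 − 12 = 12.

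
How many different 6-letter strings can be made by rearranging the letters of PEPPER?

Letter multiplicities in PEPPER: E×2, P×3, R×1.
Dividing 6! = 720 by 3!·2! = 12 for the repeated letters gives 60.

60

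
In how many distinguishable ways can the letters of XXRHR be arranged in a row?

30

The 5 letters of XXRHR have repeats: R appearing twice and X appearing twice.
So there are 5! / (2!·2!) = 30 distinguishable arrangements.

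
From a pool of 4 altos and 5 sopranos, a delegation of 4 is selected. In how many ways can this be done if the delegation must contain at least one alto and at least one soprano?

Total 4-person selections from all 9: C(9,4) = 126.
Subtract selections that omit an entire group: no altos → C(5,4) = 5; no sopranos → C(4,4) = 1.
Both groups omitted at once is impossible, so 126 − 6 = 120.

120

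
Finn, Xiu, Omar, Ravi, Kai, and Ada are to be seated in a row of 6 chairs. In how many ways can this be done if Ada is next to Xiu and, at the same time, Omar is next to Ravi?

Treat {Ada,Xiu} as one block (2 orders) and {Omar,Ravi} as another (2 orders).
That leaves 4 units to arrange: 2 × 2 × 4! = 4 × 24 = 96.

96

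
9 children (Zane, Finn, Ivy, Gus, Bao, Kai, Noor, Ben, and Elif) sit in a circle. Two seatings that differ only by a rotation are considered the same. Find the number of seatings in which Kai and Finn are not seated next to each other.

30240

All circular seatings of 9 people number (8)! = 40320.
Seatings with Kai beside Finn: treat them as a block with 2 internal orders, giving 2 × (7)! = 10080.
Subtracting, 40320 − 10080 = 30240.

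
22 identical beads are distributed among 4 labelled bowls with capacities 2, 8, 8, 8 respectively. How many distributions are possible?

31

Ignoring the caps, the number of non-negative solutions to x_1+…+x_4 = 22 is C(25,3) = 2300.
Subtract solutions that violate a single cap (substitute x_i' = x_i − (cap_i+1)): x_1 ≥ 3 gives C(22,3) = 1540; x_2 ≥ 9 gives C(16,3) = 560; x_3 ≥ 9 gives C(16,3) = 560; x_4 ≥ 9 gives C(16,3) = 560. Together 3220.
Add back pairs where two caps are both exceeded: 286 + 286 + 286 + 35 + 35 + 35 = 963.
Subtract triples: 4 + 4 + 4 + 0 = 12.
By inclusion–exclusion the count is 2300 − 3220 + 963 − 12 = 31.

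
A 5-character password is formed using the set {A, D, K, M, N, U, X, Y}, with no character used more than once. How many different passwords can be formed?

6720

This is a permutation of 5 out of 8: P(8,5) = 8!/3!.
That product is 8 × 7 × 6 × 5 × 4 = 6720.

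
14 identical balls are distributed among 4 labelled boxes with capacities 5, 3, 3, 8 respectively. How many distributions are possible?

By stars and bars, unrestricted non-negative solutions to x_1+…+x_4 = 14 number C(14+3,3) = 680.
Subtract solutions that violate a single cap (substitute x_i' = x_i − (cap_i+1)): x_1 ≥ 6 gives C(11,3) = 165; x_2 ≥ 4 gives C(13,3) = 286; x_3 ≥ 4 gives C(13,3) = 286; x_4 ≥ 9 gives C(8,3) = 56. Together 793.
Add back pairs where two caps are both exceeded: 35 + 35 + 0 + 84 + 4 + 4 = 162.
Subtract triples: 1 + 0 + 0 + 0 = 1.
By inclusion–exclusion the count is 680 − 793 + 162 − 1 = 48.

48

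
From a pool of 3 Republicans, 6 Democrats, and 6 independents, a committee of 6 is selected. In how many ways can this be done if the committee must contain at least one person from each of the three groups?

Unrestricted: C(15,6) = 5005 ways to pick any 6 of the 15.
Subtract selections that omit an entire group: no Republicans → C(12,6) = 924; no Democrats → C(9,6) = 84; no independents → C(9,6) = 84.
Add back selections omitting two groups (i.e. drawn from a single group): C(3,6) + C(6,6) + C(6,6) = 2.
By inclusion–exclusion: 5005 − 1092 + 2 = 3915.

3915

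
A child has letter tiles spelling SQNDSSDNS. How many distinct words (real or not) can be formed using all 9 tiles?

SQNDSSDNS has 9 letters with D appearing twice, N appearing twice, and S appearing 4 times.
The number of distinct arrangements is 9!/(4!·2!·2!) = 362880/96 = 3780.

3780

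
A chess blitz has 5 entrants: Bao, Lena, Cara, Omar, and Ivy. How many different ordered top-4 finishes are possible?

There are 5 choices for 1st place, 4 for 2nd, and so on down to 2 for position 4.
That gives 5 × 4 × 3 × 2 = 120.

120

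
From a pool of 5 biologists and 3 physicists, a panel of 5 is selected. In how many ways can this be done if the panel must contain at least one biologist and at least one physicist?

Total 5-person selections from all 8: C(8,5) = 56.
Subtract selections that omit an entire group: no biologists → C(3,5) = 0; no physicists → C(5,5) = 1.
Both groups omitted at once is impossible, so 56 − 1 = 55.

55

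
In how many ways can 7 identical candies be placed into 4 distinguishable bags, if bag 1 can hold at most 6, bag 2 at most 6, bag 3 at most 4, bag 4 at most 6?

Ignoring the caps, the number of non-negative solutions to x_1+…+x_4 = 7 is C(10,3) = 120.
Subtract solutions that violate a single cap (substitute x_i' = x_i − (cap_i+1)): x_1 ≥ 7 gives C(3,3) = 1; x_2 ≥ 7 gives C(3,3) = 1; x_3 ≥ 5 gives C(5,3) = 10; x_4 ≥ 7 gives C(3,3) = 1. Together 13.
No two caps can be exceeded simultaneously, so the pair terms are all 0.
By inclusion–exclusion the count is 120 − 13 + 0 = 107.

107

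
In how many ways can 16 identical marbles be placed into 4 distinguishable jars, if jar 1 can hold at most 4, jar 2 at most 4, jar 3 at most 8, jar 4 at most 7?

Without the upper bounds there are C(19,3) = 969 ways to split 16 among 4 jars.
Subtract solutions that violate a single cap (substitute x_i' = x_i − (cap_i+1)): x_1 ≥ 5 gives C(14,3) = 364; x_2 ≥ 5 gives C(14,3) = 364; x_3 ≥ 9 gives C(10,3) = 120; x_4 ≥ 8 gives C(11,3) = 165. Together 1013.
Add back pairs where two caps are both exceeded: 84 + 10 + 20 + 10 + 20 + 0 = 144.
By inclusion–exclusion the count is 969 − 1013 + 144 = 100.

100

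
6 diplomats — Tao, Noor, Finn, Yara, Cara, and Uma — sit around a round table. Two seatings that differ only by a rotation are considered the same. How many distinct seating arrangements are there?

120

Around a circle, 6 distinct people have 6!/6 = (5)! = 120 rotationally distinct seatings.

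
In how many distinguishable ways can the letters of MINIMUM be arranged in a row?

420

Letter multiplicities in MINIMUM: I×2, M×3, N×1, U×1.
Dividing 7! = 5040 by 3!·2! = 12 for the repeated letters gives 420.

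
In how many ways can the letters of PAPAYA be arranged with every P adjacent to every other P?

20

Treat the 2 copies of P as a single block. The multiset to arrange is then {PP, A, A, A, Y}, 5 items in all.
That gives (5)!/(3!) = 20 arrangements.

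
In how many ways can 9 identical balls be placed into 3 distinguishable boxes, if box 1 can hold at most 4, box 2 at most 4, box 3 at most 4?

10

By stars and bars, unrestricted non-negative solutions to x_1+…+x_3 = 9 number C(9+2,2) = 55.
Subtract solutions that violate a single cap (substitute x_i' = x_i − (cap_i+1)): x_1 ≥ 5 gives C(6,2) = 15; x_2 ≥ 5 gives C(6,2) = 15; x_3 ≥ 5 gives C(6,2) = 15. Together 45.
No two caps can be exceeded simultaneously, so the pair terms are all 0.
By inclusion–exclusion the count is 55 − 45 + 0 = 10.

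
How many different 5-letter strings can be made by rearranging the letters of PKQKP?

Letter multiplicities in PKQKP: K×2, P×2, Q×1.
The number of distinct arrangements is 5!/(2!·2!) = 120/4 = 30.

30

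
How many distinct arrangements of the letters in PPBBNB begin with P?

20

With the first slot taken by P, it remains to arrange the other 5 letters (PBBNB).
Those 5 letters have B appearing 3 times, giving (5)!/(3!) = 20.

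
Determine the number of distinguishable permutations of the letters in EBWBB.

20

EBWBB has 5 letters with B appearing 3 times.
So there are 5! / (3!) = 20 distinguishable arrangements.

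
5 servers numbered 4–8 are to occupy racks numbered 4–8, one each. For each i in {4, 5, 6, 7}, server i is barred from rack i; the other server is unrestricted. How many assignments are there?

Let Aᵢ (for 4 ≤ i ≤ 7) be the placements that put server i in its forbidden rack. Any j of these fix j positions, leaving (5−j)! ways to fill the rest, and there are C(4,j) ways to pick which j.
By inclusion–exclusion, the number of valid placements is Σ_{j=0}^{4} (−1)^j C(4,j)·(5−j)!.
Computing: 120 − 96 + 36 − 8 + 1 = 53.

53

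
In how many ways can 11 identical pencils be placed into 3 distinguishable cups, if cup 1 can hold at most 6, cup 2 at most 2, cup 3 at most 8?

15

Without the upper bounds there are C(13,2) = 78 ways to split 11 among 3 cups.
Subtract solutions that violate a single cap (substitute x_i' = x_i − (cap_i+1)): x_1 ≥ 7 gives C(6,2) = 15; x_2 ≥ 3 gives C(10,2) = 45; x_3 ≥ 9 gives C(4,2) = 6. Together 66.
Add back pairs where two caps are both exceeded: 3 + 0 + 0 = 3.
By inclusion–exclusion the count is 78 − 66 + 3 = 15.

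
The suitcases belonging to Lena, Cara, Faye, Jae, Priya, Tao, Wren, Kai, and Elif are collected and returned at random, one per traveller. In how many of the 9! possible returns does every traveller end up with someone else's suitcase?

133496

Count assignments avoiding every fixed point. For any j of the 9 travellers fixed to their own suitcase, the other 9−j can be arranged in (9−j)! ways.
By inclusion–exclusion this is Σ_{j=0}^{9} (−1)^j C(9,j)·(9−j)!.
Computing: 362880 − 362880 + 181440 − 60480 + 15120 − 3024 + 504 − 72 + 9 − 1 = 133496.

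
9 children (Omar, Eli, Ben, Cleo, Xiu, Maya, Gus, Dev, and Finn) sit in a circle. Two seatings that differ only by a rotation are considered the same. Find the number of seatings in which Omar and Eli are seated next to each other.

Treat {Omar, Eli} as one unit (2 internal orders) and seat the resulting 8 units around the table: (7)! circular arrangements.
So 2 × (7)! = 2 × 5040 = 10080.

10080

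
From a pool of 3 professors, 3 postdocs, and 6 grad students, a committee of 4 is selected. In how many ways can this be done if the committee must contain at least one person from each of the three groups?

Unrestricted: C(12,4) = 495 ways to pick any 4 of the 12.
Selections missing a whole group: no professors → C(9,4) = 126; no postdocs → C(9,4) = 126; no grad students → C(6,4) = 15.
Add back selections omitting two groups (i.e. drawn from a single group): C(3,4) + C(3,4) + C(6,4) = 15.
By inclusion–exclusion: 495 − 267 + 15 = 243.

243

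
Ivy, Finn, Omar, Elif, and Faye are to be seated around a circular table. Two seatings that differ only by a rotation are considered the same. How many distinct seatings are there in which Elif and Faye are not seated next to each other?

Without the restriction there are (4)! = 24 seatings.
Seatings with Elif beside Faye: treat them as a block with 2 internal orders, giving 2 × (3)! = 12.
Subtracting, 24 − 12 = 12.

12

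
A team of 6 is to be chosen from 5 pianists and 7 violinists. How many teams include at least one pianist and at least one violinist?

917

Total 6-person selections from all 12: C(12,6) = 924.
Subtract selections that omit an entire group: no pianists → C(7,6) = 7; no violinists → C(5,6) = 0.
Both groups omitted at once is impossible, so 924 − 7 = 917.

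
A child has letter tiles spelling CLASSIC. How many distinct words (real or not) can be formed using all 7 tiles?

1260

The 7 letters of CLASSIC have repeats: C appearing twice and S appearing twice.
So there are 7! / (2!·2!) = 1260 distinguishable arrangements.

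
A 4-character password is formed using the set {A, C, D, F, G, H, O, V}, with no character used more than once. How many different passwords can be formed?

This is a permutation of 4 out of 8: P(8,4) = 8!/4!.
That product is 8 × 7 × 6 × 5 = 1680.

1680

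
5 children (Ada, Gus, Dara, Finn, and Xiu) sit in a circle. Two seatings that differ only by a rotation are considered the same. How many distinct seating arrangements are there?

24

Fix one person's seat to break rotational symmetry; the remaining 4 people can be arranged in (4)! = 24 ways.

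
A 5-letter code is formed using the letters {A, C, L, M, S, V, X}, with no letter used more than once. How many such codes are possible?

2520

With no repetition, fill the 5 letters in order: 7 choices, then 6, down to 3.
That product is 7 × 6 × 5 × 4 × 3 = 2520.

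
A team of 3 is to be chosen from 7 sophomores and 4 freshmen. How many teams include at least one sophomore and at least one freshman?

With no constraint there are C(11,3) = 165 possible selections.
Subtract selections that omit an entire group: no sophomores → C(4,3) = 4; no freshmen → C(7,3) = 35.
Both groups omitted at once is impossible, so 165 − 39 = 126.

126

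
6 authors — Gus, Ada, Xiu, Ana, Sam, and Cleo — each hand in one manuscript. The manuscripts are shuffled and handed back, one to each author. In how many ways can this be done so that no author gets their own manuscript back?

265

Count assignments avoiding every fixed point. For any j of the 6 authors fixed to their own manuscript, the other 6−j can be arranged in (6−j)! ways.
By inclusion–exclusion this is Σ_{j=0}^{6} (−1)^j C(6,j)·(6−j)!.
Computing: 720 − 720 + 360 − 120 + 30 − 6 + 1 = 265.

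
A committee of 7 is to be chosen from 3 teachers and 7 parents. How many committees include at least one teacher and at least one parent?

Unrestricted: C(10,7) = 120 ways to pick any 7 of the 10.
Subtract selections that omit an entire group: no teachers → C(7,7) = 1; no parents → C(3,7) = 0.
Both groups omitted at once is impossible, so 120 − 1 = 119.

119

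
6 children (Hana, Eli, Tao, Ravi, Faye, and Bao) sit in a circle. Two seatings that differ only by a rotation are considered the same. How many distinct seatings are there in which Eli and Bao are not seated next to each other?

All circular seatings of 6 people number (5)! = 120.
Those with Eli next to Bao: fuse the pair into one unit and seat 5 units around a circle — 2·(4)! = 48.
Subtracting, 120 − 48 = 72.

72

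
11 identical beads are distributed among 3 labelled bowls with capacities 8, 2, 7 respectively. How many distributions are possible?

18

By stars and bars, unrestricted non-negative solutions to x_1+…+x_3 = 11 number C(11+2,2) = 78.
Subtract solutions that violate a single cap (substitute x_i' = x_i − (cap_i+1)): x_1 ≥ 9 gives C(4,2) = 6; x_2 ≥ 3 gives C(10,2) = 45; x_3 ≥ 8 gives C(5,2) = 10. Together 61.
Add back pairs where two caps are both exceeded: 0 + 0 + 1 = 1.
By inclusion–exclusion the count is 78 − 61 + 1 = 18.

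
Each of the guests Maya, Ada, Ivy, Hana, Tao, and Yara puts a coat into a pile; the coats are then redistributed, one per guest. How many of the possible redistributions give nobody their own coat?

265

Count assignments avoiding every fixed point. For any j of the 6 guests fixed to their own coat, the other 6−j can be arranged in (6−j)! ways.
By inclusion–exclusion this is Σ_{j=0}^{6} (−1)^j C(6,j)·(6−j)!.
Computing: 720 − 720 + 360 − 120 + 30 − 6 + 1 = 265.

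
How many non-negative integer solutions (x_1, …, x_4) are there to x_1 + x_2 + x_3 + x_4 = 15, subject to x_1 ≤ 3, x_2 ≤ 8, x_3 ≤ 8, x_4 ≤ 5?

142

Without the upper bounds there are C(18,3) = 816 ways to split 15 among 4 variables.
Subtract solutions that violate a single cap (substitute x_i' = x_i − (cap_i+1)): x_1 ≥ 4 gives C(14,3) = 364; x_2 ≥ 9 gives C(9,3) = 84; x_3 ≥ 9 gives C(9,3) = 84; x_4 ≥ 6 gives C(12,3) = 220. Together 752.
Add back pairs where two caps are both exceeded: 10 + 10 + 56 + 0 + 1 + 1 = 78.
By inclusion–exclusion the count is 816 − 752 + 78 = 142.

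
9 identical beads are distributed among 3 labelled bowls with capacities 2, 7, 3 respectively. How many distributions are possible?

Without the upper bounds there are C(11,2) = 55 ways to split 9 among 3 bowls.
Subtract solutions that violate a single cap (substitute x_i' = x_i − (cap_i+1)): x_1 ≥ 3 gives C(8,2) = 28; x_2 ≥ 8 gives C(3,2) = 3; x_3 ≥ 4 gives C(7,2) = 21. Together 52.
Add back pairs where two caps are both exceeded: 0 + 6 + 0 = 6.
By inclusion–exclusion the count is 55 − 52 + 6 = 9.

9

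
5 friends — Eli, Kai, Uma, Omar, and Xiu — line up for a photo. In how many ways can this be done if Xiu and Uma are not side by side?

Of the 5! = 120 arrangements, those with Xiu and Uma adjacent number 2 × 4! = 48 (treat the pair as a block with 2 internal orders).
Complementary counting: 120 − 48 = 72.

72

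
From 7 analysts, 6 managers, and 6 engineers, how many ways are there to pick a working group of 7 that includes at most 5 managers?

Split by how many managers are chosen (0 through 5).
Sum: C(6,0)·C(13,7) + C(6,1)·C(13,6) + C(6,2)·C(13,5) + C(6,3)·C(13,4) + C(6,4)·C(13,3) + C(6,5)·C(13,2) = 1716 + 10296 + 19305 + 14300 + 4290 + 468 = 50375.

50375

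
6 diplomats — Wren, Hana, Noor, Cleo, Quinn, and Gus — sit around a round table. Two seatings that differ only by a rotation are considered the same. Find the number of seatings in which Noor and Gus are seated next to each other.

48

Treat {Noor, Gus} as one unit (2 internal orders) and seat the resulting 5 units around the table: (4)! circular arrangements.
So 2 × (4)! = 2 × 24 = 48.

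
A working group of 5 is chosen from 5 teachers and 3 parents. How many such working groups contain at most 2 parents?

46

Split by how many parents are chosen (0 through 2).
Sum: C(3,0)·C(5,5) + C(3,1)·C(5,4) + C(3,2)·C(5,3) = 1 + 15 + 30 = 46.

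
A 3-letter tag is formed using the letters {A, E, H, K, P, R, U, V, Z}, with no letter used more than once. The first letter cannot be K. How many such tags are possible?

448

The first letter has 9−1 = 8 choices (anything except K).
The remaining 2 letters are filled from the other 8 symbols without repetition: 8 × 7 = 56.
Total: 8 × 56 = 448.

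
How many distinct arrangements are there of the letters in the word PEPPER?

60

The 6 letters of PEPPER have repeats: E appearing twice and P appearing 3 times.
So there are 6! / (3!·2!) = 60 distinguishable arrangements.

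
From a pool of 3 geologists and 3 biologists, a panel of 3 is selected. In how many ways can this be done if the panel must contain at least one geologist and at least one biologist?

Total 3-person selections from all 6: C(6,3) = 20.
Selections missing a whole group: no geologists → C(3,3) = 1; no biologists → C(3,3) = 1.
Both groups omitted at once is impossible, so 20 − 2 = 18.

18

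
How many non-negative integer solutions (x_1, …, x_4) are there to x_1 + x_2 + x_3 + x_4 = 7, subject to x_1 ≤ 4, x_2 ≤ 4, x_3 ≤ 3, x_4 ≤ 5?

Ignoring the caps, the number of non-negative solutions to x_1+…+x_4 = 7 is C(10,3) = 120.
Subtract solutions that violate a single cap (substitute x_i' = x_i − (cap_i+1)): x_1 ≥ 5 gives C(5,3) = 10; x_2 ≥ 5 gives C(5,3) = 10; x_3 ≥ 4 gives C(6,3) = 20; x_4 ≥ 6 gives C(4,3) = 4. Together 44.
No two caps can be exceeded simultaneously, so the pair terms are all 0.
By inclusion–exclusion the count is 120 − 44 + 0 = 76.

76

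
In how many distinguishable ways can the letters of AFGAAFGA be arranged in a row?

Letter multiplicities in AFGAAFGA: A×4, F×2, G×2.
So there are 8! / (4!·2!·2!) = 420 distinguishable arrangements.

420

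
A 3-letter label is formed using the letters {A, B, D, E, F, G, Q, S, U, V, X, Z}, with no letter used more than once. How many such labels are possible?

This is a permutation of 3 out of 12: P(12,3) = 12!/9!.
12 × 11 × 10 = 1320.

1320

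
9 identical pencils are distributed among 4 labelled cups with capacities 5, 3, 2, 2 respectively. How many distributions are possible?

By stars and bars, unrestricted non-negative solutions to x_1+…+x_4 = 9 number C(9+3,3) = 220.
Subtract solutions that violate a single cap (substitute x_i' = x_i − (cap_i+1)): x_1 ≥ 6 gives C(6,3) = 20; x_2 ≥ 4 gives C(8,3) = 56; x_3 ≥ 3 gives C(9,3) = 84; x_4 ≥ 3 gives C(9,3) = 84. Together 244.
Add back pairs where two caps are both exceeded: 0 + 1 + 1 + 10 + 10 + 20 = 42.
By inclusion–exclusion the count is 220 − 244 + 42 = 18.

18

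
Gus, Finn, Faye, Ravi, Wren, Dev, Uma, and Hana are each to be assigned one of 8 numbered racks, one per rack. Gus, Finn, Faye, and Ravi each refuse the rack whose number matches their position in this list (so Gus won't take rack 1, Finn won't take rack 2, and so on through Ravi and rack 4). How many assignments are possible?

Let Aᵢ (for 1 ≤ i ≤ 4) be the placements that put person i in their forbidden rack. Any j of these fix j positions, leaving (8−j)! ways to fill the rest, and there are C(4,j) ways to pick which j.
By inclusion–exclusion, the number of valid placements is Σ_{j=0}^{4} (−1)^j C(4,j)·(8−j)!.
Computing: 40320 − 20160 + 4320 − 480 + 24 = 24024.

24024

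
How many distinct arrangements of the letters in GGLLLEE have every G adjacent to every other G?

Treat the 2 copies of G as a single block. The multiset to arrange is then {GG, E, E, L, L, L}, 6 items in all.
That gives (6)!/(3!·2!) = 60 arrangements.

60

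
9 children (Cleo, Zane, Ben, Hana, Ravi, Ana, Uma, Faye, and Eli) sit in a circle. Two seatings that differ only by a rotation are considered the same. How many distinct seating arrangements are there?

Around a circle, 9 distinct people have 9!/9 = (8)! = 40320 rotationally distinct seatings.

40320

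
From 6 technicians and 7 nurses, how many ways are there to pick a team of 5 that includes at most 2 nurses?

Split by how many nurses are chosen (0 through 2).
Sum: C(7,0)·C(6,5) + C(7,1)·C(6,4) + C(7,2)·C(6,3) = 6 + 105 + 420 = 531.

531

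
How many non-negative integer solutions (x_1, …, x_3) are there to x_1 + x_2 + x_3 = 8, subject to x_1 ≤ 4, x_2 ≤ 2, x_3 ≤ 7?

14

Ignoring the caps, the number of non-negative solutions to x_1+…+x_3 = 8 is C(10,2) = 45.
Subtract solutions that violate a single cap (substitute x_i' = x_i − (cap_i+1)): x_1 ≥ 5 gives C(5,2) = 10; x_2 ≥ 3 gives C(7,2) = 21; x_3 ≥ 8 gives C(2,2) = 1. Together 32.
Add back pairs where two caps are both exceeded: 1 + 0 + 0 = 1.
By inclusion–exclusion the count is 45 − 32 + 1 = 14.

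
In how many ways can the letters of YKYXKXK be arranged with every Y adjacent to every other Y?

Treat the 2 copies of Y as a single block. The multiset to arrange is then {YY, K, K, K, X, X}, 6 items in all.
That gives (6)!/(3!·2!) = 60 arrangements.

60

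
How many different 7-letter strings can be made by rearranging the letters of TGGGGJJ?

105

TGGGGJJ has 7 letters with G appearing 4 times and J appearing twice.
Dividing 7! = 5040 by 4!·2! = 48 for the repeated letters gives 105.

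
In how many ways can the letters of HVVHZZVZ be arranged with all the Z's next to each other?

Treat the 3 copies of Z as a single block. The multiset to arrange is then {ZZZ, H, H, V, V, V}, 6 items in all.
That gives (6)!/(3!·2!) = 60 arrangements.

60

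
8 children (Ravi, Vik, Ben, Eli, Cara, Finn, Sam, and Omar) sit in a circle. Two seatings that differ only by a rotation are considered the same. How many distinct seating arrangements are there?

5040

Fix one person's seat to break rotational symmetry; the remaining 7 people can be arranged in (7)! = 5040 ways.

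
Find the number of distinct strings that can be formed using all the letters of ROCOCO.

60

ROCOCO has 6 letters with C appearing twice and O appearing 3 times.
Dividing 6! = 720 by 3!·2! = 12 for the repeated letters gives 60.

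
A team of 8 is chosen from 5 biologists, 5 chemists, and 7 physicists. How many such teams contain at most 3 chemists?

Split by how many chemists are chosen (0 through 3).
Sum: C(5,0)·C(12,8) + C(5,1)·C(12,7) + C(5,2)·C(12,6) + C(5,3)·C(12,5) = 495 + 3960 + 9240 + 7920 = 21615.

21615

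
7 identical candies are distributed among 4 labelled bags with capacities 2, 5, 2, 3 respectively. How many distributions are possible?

32

Without the upper bounds there are C(10,3) = 120 ways to split 7 among 4 bags.
Subtract solutions that violate a single cap (substitute x_i' = x_i − (cap_i+1)): x_1 ≥ 3 gives C(7,3) = 35; x_2 ≥ 6 gives C(4,3) = 4; x_3 ≥ 3 gives C(7,3) = 35; x_4 ≥ 4 gives C(6,3) = 20. Together 94.
Add back pairs where two caps are both exceeded: 0 + 4 + 1 + 0 + 0 + 1 = 6.
By inclusion–exclusion the count is 120 − 94 + 6 = 32.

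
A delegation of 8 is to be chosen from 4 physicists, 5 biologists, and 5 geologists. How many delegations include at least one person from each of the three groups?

2940

With no constraint there are C(14,8) = 3003 possible selections.
Subtract selections that omit an entire group: no physicists → C(10,8) = 45; no biologists → C(9,8) = 9; no geologists → C(9,8) = 9.
Add back selections omitting two groups (i.e. drawn from a single group): C(4,8) + C(5,8) + C(5,8) = 0.
By inclusion–exclusion: 3003 − 63 + 0 = 2940.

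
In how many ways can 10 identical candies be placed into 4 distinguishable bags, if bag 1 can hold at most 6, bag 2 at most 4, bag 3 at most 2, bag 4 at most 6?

82

By stars and bars, unrestricted non-negative solutions to x_1+…+x_4 = 10 number C(10+3,3) = 286.
Subtract solutions that violate a single cap (substitute x_i' = x_i − (cap_i+1)): x_1 ≥ 7 gives C(6,3) = 20; x_2 ≥ 5 gives C(8,3) = 56; x_3 ≥ 3 gives C(10,3) = 120; x_4 ≥ 7 gives C(6,3) = 20. Together 216.
Add back pairs where two caps are both exceeded: 0 + 1 + 0 + 10 + 0 + 1 = 12.
By inclusion–exclusion the count is 286 − 216 + 12 = 82.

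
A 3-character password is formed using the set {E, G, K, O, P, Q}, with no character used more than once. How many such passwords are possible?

With no repetition, fill the 3 characters in order: 6 choices, then 5, down to 4.
That product is 6 × 5 × 4 = 120.

120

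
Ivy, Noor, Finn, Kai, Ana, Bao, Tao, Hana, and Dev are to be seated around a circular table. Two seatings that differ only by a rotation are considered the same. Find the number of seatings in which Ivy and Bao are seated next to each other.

Glue Ivy and Bao into a block (2 internal orders). Seating 8 units around a circle gives (7)! arrangements.
So 2 × (7)! = 2 × 5040 = 10080.

10080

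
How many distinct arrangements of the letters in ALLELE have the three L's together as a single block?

12

Treat the 3 copies of L as a single block. The multiset to arrange is then {LLL, A, E, E}, 4 items in all.
That gives (4)!/(2!) = 12 arrangements.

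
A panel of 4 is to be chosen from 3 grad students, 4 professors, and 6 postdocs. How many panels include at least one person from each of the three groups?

Unrestricted: C(13,4) = 715 ways to pick any 4 of the 13.
Selections missing a whole group: no grad students → C(10,4) = 210; no professors → C(9,4) = 126; no postdocs → C(7,4) = 35.
Add back selections omitting two groups (i.e. drawn from a single group): C(3,4) + C(4,4) + C(6,4) = 16.
By inclusion–exclusion: 715 − 371 + 16 = 360.

360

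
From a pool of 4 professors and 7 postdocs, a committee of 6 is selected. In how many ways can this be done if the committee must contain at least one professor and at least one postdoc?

Total 6-person selections from all 11: C(11,6) = 462.
Subtract selections that omit an entire group: no professors → C(7,6) = 7; no postdocs → C(4,6) = 0.
Both groups omitted at once is impossible, so 462 − 7 = 455.

455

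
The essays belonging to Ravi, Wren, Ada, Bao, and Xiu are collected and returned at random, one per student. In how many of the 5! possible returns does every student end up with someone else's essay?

This is the derangement count D_5: permutations of 5 items with no fixed point.
By inclusion–exclusion this is Σ_{j=0}^{5} (−1)^j C(5,j)·(5−j)!.
Computing: 120 − 120 + 60 − 20 + 5 − 1 = 44.

44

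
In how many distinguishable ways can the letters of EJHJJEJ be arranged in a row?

105

The 7 letters of EJHJJEJ have repeats: E appearing twice and J appearing 4 times.
So there are 7! / (4!·2!) = 105 distinguishable arrangements.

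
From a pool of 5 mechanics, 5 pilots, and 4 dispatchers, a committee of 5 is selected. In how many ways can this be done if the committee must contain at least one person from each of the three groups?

Total 5-person selections from all 14: C(14,5) = 2002.
Selections missing a whole group: no mechanics → C(9,5) = 126; no pilots → C(9,5) = 126; no dispatchers → C(10,5) = 252.
Add back selections omitting two groups (i.e. drawn from a single group): C(5,5) + C(5,5) + C(4,5) = 2.
By inclusion–exclusion: 2002 − 504 + 2 = 1500.

1500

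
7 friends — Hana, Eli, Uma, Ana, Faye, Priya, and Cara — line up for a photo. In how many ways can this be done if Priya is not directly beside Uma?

3600

There are 7! = 5040 arrangements in all. If Priya and Uma are adjacent, merging them into one block gives 2·(6)! = 1440 arrangements.
So 5040 − 1440 = 3600 arrangements keep them apart.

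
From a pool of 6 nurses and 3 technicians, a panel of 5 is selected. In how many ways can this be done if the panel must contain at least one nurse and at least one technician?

With no constraint there are C(9,5) = 126 possible selections.
Subtract selections that omit an entire group: no nurses → C(3,5) = 0; no technicians → C(6,5) = 6.
Both groups omitted at once is impossible, so 126 − 6 = 120.

120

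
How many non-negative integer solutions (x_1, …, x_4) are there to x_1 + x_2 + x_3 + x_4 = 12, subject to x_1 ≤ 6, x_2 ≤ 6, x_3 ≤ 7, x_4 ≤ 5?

224

Ignoring the caps, the number of non-negative solutions to x_1+…+x_4 = 12 is C(15,3) = 455.
Subtract solutions that violate a single cap (substitute x_i' = x_i − (cap_i+1)): x_1 ≥ 7 gives C(8,3) = 56; x_2 ≥ 7 gives C(8,3) = 56; x_3 ≥ 8 gives C(7,3) = 35; x_4 ≥ 6 gives C(9,3) = 84. Together 231.
No two caps can be exceeded simultaneously, so the pair terms are all 0.
By inclusion–exclusion the count is 455 − 231 + 0 = 224.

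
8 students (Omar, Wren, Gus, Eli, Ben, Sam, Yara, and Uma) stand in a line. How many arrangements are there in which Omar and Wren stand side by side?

10080

Treat {Omar, Wren} as a single unit. There are 7 units to order, and the pair itself can be ordered 2 ways.
So the count is 2·(7)! = 10080.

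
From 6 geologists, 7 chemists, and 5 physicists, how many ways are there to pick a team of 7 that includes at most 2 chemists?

Split by how many chemists are chosen (0 through 2).
Sum: C(7,0)·C(11,7) + C(7,1)·C(11,6) + C(7,2)·C(11,5) = 330 + 3234 + 9702 = 13266.

13266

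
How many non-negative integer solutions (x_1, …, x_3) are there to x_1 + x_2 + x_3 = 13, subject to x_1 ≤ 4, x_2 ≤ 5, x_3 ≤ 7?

Without the upper bounds there are C(15,2) = 105 ways to split 13 among 3 variables.
Subtract solutions that violate a single cap (substitute x_i' = x_i − (cap_i+1)): x_1 ≥ 5 gives C(10,2) = 45; x_2 ≥ 6 gives C(9,2) = 36; x_3 ≥ 8 gives C(7,2) = 21. Together 102.
Add back pairs where two caps are both exceeded: 6 + 1 + 0 = 7.
By inclusion–exclusion the count is 105 − 102 + 7 = 10.

10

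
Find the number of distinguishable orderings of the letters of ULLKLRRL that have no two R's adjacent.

630

There are 8!/(4!·2!) = 840 arrangements of ULLKLRRL in total.
Arrangements with the R's together: treat RR as one letter, giving (7)!/(4!) = 210.
Subtracting, 840 − 210 = 630 arrangements keep the R's apart.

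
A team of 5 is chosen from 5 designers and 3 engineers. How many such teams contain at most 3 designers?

Split by how many designers are chosen (0 through 3).
Sum: C(5,0)·C(3,5) + C(5,1)·C(3,4) + C(5,2)·C(3,3) + C(5,3)·C(3,2) = 0 + 0 + 10 + 30 = 40.

40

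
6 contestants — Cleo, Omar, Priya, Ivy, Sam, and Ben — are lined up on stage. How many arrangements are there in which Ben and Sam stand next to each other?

Glue Ben and Sam into one block (2 internal orders), leaving 5 units to arrange in a row.
So the count is 2·(5)! = 240.

240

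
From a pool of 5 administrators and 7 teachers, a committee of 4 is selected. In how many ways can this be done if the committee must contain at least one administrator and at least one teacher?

455

Total 4-person selections from all 12: C(12,4) = 495.
Selections missing a whole group: no administrators → C(7,4) = 35; no teachers → C(5,4) = 5.
Both groups omitted at once is impossible, so 495 − 40 = 455.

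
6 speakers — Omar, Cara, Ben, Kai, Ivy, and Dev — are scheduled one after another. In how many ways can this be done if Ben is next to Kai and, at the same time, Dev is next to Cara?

Treat {Ben,Kai} as one block (2 orders) and {Dev,Cara} as another (2 orders).
That leaves 4 units to arrange: 2 × 2 × 4! = 4 × 24 = 96.

96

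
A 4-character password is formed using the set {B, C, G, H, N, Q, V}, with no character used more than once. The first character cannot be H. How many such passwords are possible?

720

The first character has 7−1 = 6 choices (anything except H).
The remaining 3 characters are filled from the other 6 symbols without repetition: 6 × 5 × 4 = 120.
Total: 6 × 120 = 720.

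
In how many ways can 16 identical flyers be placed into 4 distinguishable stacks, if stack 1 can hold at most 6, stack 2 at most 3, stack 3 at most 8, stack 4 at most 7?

125

Without the upper bounds there are C(19,3) = 969 ways to split 16 among 4 stacks.
Subtract solutions that violate a single cap (substitute x_i' = x_i − (cap_i+1)): x_1 ≥ 7 gives C(12,3) = 220; x_2 ≥ 4 gives C(15,3) = 455; x_3 ≥ 9 gives C(10,3) = 120; x_4 ≥ 8 gives C(11,3) = 165. Together 960.
Add back pairs where two caps are both exceeded: 56 + 1 + 4 + 20 + 35 + 0 = 116.
By inclusion–exclusion the count is 969 − 960 + 116 = 125.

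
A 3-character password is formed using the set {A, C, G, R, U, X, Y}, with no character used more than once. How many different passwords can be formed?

With no repetition, fill the 3 characters in order: 7 choices, then 6, down to 5.
7 × 6 × 5 = 210.

210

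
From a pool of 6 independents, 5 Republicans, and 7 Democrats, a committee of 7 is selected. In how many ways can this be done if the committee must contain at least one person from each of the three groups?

28987

Total 7-person selections from all 18: C(18,7) = 31824.
Subtract selections that omit an entire group: no independents → C(12,7) = 792; no Republicans → C(13,7) = 1716; no Democrats → C(11,7) = 330.
Add back selections omitting two groups (i.e. drawn from a single group): C(6,7) + C(5,7) + C(7,7) = 1.
By inclusion–exclusion: 31824 − 2838 + 1 = 28987.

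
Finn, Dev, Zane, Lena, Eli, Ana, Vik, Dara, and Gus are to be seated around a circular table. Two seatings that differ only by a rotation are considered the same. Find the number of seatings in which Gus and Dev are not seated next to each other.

Without the restriction there are (8)! = 40320 seatings.
Seatings with Gus beside Dev: treat them as a block with 2 internal orders, giving 2 × (7)! = 10080.
Subtracting, 40320 − 10080 = 30240.

30240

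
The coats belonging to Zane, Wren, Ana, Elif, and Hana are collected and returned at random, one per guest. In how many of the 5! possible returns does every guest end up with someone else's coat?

44

Let Aᵢ be the assignments in which guest i gets their own coat. We want the size of the complement of A₁∪…∪A_5.
By inclusion–exclusion this is Σ_{j=0}^{5} (−1)^j C(5,j)·(5−j)!.
Computing: 120 − 120 + 60 − 20 + 5 − 1 = 44.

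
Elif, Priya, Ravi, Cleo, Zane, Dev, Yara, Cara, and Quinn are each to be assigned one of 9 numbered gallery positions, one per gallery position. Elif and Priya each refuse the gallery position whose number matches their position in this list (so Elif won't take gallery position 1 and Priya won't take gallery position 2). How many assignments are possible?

287280

Let Aᵢ (for i ∈ {1, 2}) be the placements that put person i in their forbidden gallery position. Any j of these fix j positions, leaving (9−j)! ways to fill the rest, and there are C(2,j) ways to pick which j.
By inclusion–exclusion, the number of valid placements is Σ_{j=0}^{2} (−1)^j C(2,j)·(9−j)!.
Computing: 362880 − 80640 + 5040 = 287280.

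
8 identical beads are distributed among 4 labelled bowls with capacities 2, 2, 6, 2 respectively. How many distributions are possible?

23

By stars and bars, unrestricted non-negative solutions to x_1+…+x_4 = 8 number C(8+3,3) = 165.
Subtract solutions that violate a single cap (substitute x_i' = x_i − (cap_i+1)): x_1 ≥ 3 gives C(8,3) = 56; x_2 ≥ 3 gives C(8,3) = 56; x_3 ≥ 7 gives C(4,3) = 4; x_4 ≥ 3 gives C(8,3) = 56. Together 172.
Add back pairs where two caps are both exceeded: 10 + 0 + 10 + 0 + 10 + 0 = 30.
By inclusion–exclusion the count is 165 − 172 + 30 = 23.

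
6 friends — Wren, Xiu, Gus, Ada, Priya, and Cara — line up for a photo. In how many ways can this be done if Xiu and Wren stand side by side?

240

Glue Xiu and Wren into one block (2 internal orders), leaving 5 units to arrange in a row.
So the count is 2·(5)! = 240.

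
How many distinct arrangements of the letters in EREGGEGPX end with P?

1120

With the last slot taken by P, it remains to arrange the other 8 letters (EREGGEGX).
Those 8 letters have E appearing 3 times and G appearing 3 times, giving (8)!/(3!·3!) = 1120.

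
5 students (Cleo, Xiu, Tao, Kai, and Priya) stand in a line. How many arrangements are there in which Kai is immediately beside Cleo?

48

Place the 3 others and the Kai-Cleo pair as 4 objects in a line; the pair has 2 internal arrangements.
So the count is 2·(4)! = 48.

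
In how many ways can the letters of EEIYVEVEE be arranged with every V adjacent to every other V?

336

Treat the 2 copies of V as a single block. The multiset to arrange is then {VV, E, E, E, E, E, I, Y}, 8 items in all.
That gives (8)!/(5!) = 336 arrangements.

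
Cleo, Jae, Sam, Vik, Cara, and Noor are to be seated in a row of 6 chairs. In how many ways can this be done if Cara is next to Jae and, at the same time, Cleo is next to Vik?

Treat {Cara,Jae} as one block (2 orders) and {Cleo,Vik} as another (2 orders).
That leaves 4 units to arrange: 2 × 2 × 4! = 4 × 24 = 96.

96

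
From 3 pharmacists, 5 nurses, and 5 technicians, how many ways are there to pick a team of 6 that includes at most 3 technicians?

1568

Split by how many technicians are chosen (0 through 3).
Sum: C(5,0)·C(8,6) + C(5,1)·C(8,5) + C(5,2)·C(8,4) + C(5,3)·C(8,3) = 28 + 280 + 700 + 560 = 1568.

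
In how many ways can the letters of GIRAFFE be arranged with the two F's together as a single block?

720

Treat the 2 copies of F as a single block. The multiset to arrange is then {FF, A, E, G, I, R}, 6 items in all.
All 6 items are distinct, so there are (6)! = 720 arrangements.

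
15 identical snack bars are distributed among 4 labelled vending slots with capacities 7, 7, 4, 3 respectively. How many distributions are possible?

Without the upper bounds there are C(18,3) = 816 ways to split 15 among 4 vending slots.
Subtract solutions that violate a single cap (substitute x_i' = x_i − (cap_i+1)): x_1 ≥ 8 gives C(10,3) = 120; x_2 ≥ 8 gives C(10,3) = 120; x_3 ≥ 5 gives C(13,3) = 286; x_4 ≥ 4 gives C(14,3) = 364. Together 890.
Add back pairs where two caps are both exceeded: 0 + 10 + 20 + 10 + 20 + 84 = 144.
By inclusion–exclusion the count is 816 − 890 + 144 = 70.

70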